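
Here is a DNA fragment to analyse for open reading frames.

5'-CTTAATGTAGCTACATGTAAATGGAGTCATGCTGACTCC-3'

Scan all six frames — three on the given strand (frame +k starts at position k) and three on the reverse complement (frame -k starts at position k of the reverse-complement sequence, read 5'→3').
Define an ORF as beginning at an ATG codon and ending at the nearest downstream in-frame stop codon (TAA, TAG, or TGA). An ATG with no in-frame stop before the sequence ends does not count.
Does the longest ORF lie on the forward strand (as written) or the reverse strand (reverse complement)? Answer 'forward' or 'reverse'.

forward

Reverse complement (5'→3'): GGAGTCAGCATGACTCCATTTACATGTAGCTACATTAAG
Frame +1: CTT AAT GTA GCT ACA TGT AAA TGG AGT CAT GCT GAC TCC — no ATG→stop ORF.
Frame +2: TTA ATG TAG CTA CAT GTA AAT GGA GTC ATG CTG ACT — ATG at 5, stop TAG at 8 → 6 nt.
Frame +3: TAA TGT AGC TAC ATG TAA ATG GAG TCA TGC TGA CTC — ATG at 15, stop TAA at 18 → 6 nt; ATG at 21, stop TGA at 33 → 15 nt.
Frame -1: GGA GTC AGC ATG ACT CCA TTT ACA TGT AGC TAC ATT AAG — no ATG→stop ORF.
Frame -2: GAG TCA GCA TGA CTC CAT TTA CAT GTA GCT ACA TTA — no ATG→stop ORF.
Frame -3: AGT CAG CAT GAC TCC ATT TAC ATG TAG CTA CAT TAA — ATG at 24, stop TAG at 27 → 6 nt.
Forward-strand max 15 nt; reverse-strand max 6 nt. The forward strand has the longer ORF.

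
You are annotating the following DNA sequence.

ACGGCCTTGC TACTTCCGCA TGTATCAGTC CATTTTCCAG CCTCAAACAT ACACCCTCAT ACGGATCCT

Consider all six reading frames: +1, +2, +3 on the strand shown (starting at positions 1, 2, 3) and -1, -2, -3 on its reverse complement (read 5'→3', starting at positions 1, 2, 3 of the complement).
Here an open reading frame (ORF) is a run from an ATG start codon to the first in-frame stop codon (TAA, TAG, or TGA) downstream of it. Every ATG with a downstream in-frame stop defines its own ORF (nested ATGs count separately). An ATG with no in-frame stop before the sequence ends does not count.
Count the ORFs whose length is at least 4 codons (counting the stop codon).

2

Reverse complement (5'→3'): AGGATCCGTATGAGGGTGTATGTTTGAGGCTGGAAAATGGACTGATACATGCGGAAGTAGCAAGGCCGT
Frame +1: ACG GCC TTG CTA CTT CCG CAT GTA TCA GTC CAT TTT CCA GCC TCA AAC ATA CAC CCT CAT ACG GAT CCT — no ATG→stop ORF.
Frame +2: CGG CCT TGC TAC TTC CGC ATG TAT CAG TCC ATT TTC CAG CCT CAA ACA TAC ACC CTC ATA CGG ATC — no ATG→stop ORF.
Frame +3: GGC CTT GCT ACT TCC GCA TGT ATC AGT CCA TTT TCC AGC CTC AAA CAT ACA CCC TCA TAC GGA TCC — no ATG→stop ORF.
Frame -1: AGG ATC CGT ATG AGG GTG TAT GTT TGA GGC TGG AAA ATG GAC TGA TAC ATG CGG AAG TAG CAA GGC CGT — ATG at 10, stop TGA at 25 → 18 nt; ATG at 37, stop TGA at 43 → 9 nt; ATG at 49, stop TAG at 58 → 12 nt.
Frame -2: GGA TCC GTA TGA GGG TGT ATG TTT GAG GCT GGA AAA TGG ACT GAT ACA TGC GGA AGT AGC AAG GCC — no ATG→stop ORF.
Frame -3: GAT CCG TAT GAG GGT GTA TGT TTG AGG CTG GAA AAT GGA CTG ATA CAT GCG GAA GTA GCA AGG CCG — no ATG→stop ORF.
ORFs ≥ 4 codons: frame -1 10–27 (6 codons), frame -1 49–60 (4 codons). Count = 2.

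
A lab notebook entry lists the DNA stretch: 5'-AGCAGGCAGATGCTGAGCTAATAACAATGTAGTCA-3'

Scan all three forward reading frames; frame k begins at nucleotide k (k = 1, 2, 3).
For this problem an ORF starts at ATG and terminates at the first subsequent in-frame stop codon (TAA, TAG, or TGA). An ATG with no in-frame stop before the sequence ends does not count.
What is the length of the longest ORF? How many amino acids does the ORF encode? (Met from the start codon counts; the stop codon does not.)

Frame 1: AGC AGG CAG ATG CTG AGC TAA TAA CAA TGT AGT — ATG at 10, stop TAA at 19 → 12 nt.
Frame 2: GCA GGC AGA TGC TGA GCT AAT AAC AAT GTA GTC — no ATG→stop ORF.
Frame 3: CAG GCA GAT GCT GAG CTA ATA ACA ATG TAG TCA — ATG at 27, stop TAG at 30 → 6 nt.
Longest: frame 1, positions 10–21, 12 nt = 4 codons = 3 aa. → 3 amino acids.

3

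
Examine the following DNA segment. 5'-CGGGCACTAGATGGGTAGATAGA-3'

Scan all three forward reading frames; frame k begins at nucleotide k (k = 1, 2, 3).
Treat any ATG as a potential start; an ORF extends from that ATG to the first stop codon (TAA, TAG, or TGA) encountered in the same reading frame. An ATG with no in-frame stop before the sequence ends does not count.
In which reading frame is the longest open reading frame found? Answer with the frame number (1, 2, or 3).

2

Frame 1: CGG GCA CTA GAT GGG TAG ATA — no ATG→stop ORF.
Frame 2: GGG CAC TAG ATG GGT AGA TAG — ATG at 11, stop TAG at 20 → 12 nt.
Frame 3: GGC ACT AGA TGG GTA GAT AGA — no ATG→stop ORF.
Longest ORF is 12 nt in frame 2 (positions 11–22).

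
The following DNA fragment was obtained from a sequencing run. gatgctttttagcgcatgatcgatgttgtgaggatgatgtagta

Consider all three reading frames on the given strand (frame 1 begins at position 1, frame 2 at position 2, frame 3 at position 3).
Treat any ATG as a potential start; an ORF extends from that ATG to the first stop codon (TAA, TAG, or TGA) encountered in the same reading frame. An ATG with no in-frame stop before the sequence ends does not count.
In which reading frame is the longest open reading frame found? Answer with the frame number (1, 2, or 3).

1

Frame 1: GAT GCT TTT TAG CGC ATG ATC GAT GTT GTG AGG ATG ATG TAG — ATG at 16, stop TAG at 40 → 27 nt; ATG at 34, stop TAG at 40 → 9 nt; ATG at 37, stop TAG at 40 → 6 nt.
Frame 2: ATG CTT TTT AGC GCA TGA TCG ATG TTG TGA GGA TGA TGT AGT — ATG at 2, stop TGA at 17 → 18 nt; ATG at 23, stop TGA at 29 → 9 nt.
Frame 3: TGC TTT TTA GCG CAT GAT CGA TGT TGT GAG GAT GAT GTA GTA — no ATG→stop ORF.
Longest ORF is 27 nt in frame 1 (positions 16–42).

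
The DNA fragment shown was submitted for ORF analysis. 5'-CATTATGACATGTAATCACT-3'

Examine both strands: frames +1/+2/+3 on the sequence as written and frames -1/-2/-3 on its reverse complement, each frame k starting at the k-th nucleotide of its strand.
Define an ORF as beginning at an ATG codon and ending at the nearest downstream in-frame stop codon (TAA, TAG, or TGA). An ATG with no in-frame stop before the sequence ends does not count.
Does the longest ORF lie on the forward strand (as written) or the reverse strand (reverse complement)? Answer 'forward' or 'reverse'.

reverse

Reverse complement (5'→3'): AGTGATTACATGTCATAATG
Frame +1: CAT TAT GAC ATG TAA TCA — ATG at 10, stop TAA at 13 → 6 nt.
Frame +2: ATT ATG ACA TGT AAT CAC — no ATG→stop ORF.
Frame +3: TTA TGA CAT GTA ATC ACT — no ATG→stop ORF.
Frame -1: AGT GAT TAC ATG TCA TAA — ATG at 10, stop TAA at 16 → 9 nt.
Frame -2: GTG ATT ACA TGT CAT AAT — no ATG→stop ORF.
Frame -3: TGA TTA CAT GTC ATA ATG — no ATG→stop ORF.
Forward-strand max 6 nt; reverse-strand max 9 nt. The reverse strand has the longer ORF.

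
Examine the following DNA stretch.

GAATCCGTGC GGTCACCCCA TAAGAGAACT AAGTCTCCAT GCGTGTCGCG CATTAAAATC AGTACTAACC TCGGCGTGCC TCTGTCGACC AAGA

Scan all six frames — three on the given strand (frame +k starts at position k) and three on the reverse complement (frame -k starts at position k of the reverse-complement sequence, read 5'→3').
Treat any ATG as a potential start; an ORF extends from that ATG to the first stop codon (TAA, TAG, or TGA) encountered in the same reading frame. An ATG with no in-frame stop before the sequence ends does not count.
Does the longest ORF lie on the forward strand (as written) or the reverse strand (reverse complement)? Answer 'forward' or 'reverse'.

forward

Reverse complement (5'→3'): TCTTGGTCGACAGAGGCACGCCGAGGTTAGTACTGATTTTAATGCGCGACACGCATGGAGACTTAGTTCTCTTATGGGGTGACCGCACGGATTC
Frame +1: GAA TCC GTG CGG TCA CCC CAT AAG AGA ACT AAG TCT CCA TGC GTG TCG CGC ATT AAA ATC AGT ACT AAC CTC GGC GTG CCT CTG TCG ACC AAG — no ATG→stop ORF.
Frame +2: AAT CCG TGC GGT CAC CCC ATA AGA GAA CTA AGT CTC CAT GCG TGT CGC GCA TTA AAA TCA GTA CTA ACC TCG GCG TGC CTC TGT CGA CCA AGA — no ATG→stop ORF.
Frame +3: ATC CGT GCG GTC ACC CCA TAA GAG AAC TAA GTC TCC ATG CGT GTC GCG CAT TAA AAT CAG TAC TAA CCT CGG CGT GCC TCT GTC GAC CAA — ATG at 39, stop TAA at 54 → 18 nt.
Frame -1: TCT TGG TCG ACA GAG GCA CGC CGA GGT TAG TAC TGA TTT TAA TGC GCG ACA CGC ATG GAG ACT TAG TTC TCT TAT GGG GTG ACC GCA CGG ATT — ATG at 55, stop TAG at 64 → 12 nt.
Frame -2: CTT GGT CGA CAG AGG CAC GCC GAG GTT AGT ACT GAT TTT AAT GCG CGA CAC GCA TGG AGA CTT AGT TCT CTT ATG GGG TGA CCG CAC GGA TTC — ATG at 74, stop TGA at 80 → 9 nt.
Frame -3: TTG GTC GAC AGA GGC ACG CCG AGG TTA GTA CTG ATT TTA ATG CGC GAC ACG CAT GGA GAC TTA GTT CTC TTA TGG GGT GAC CGC ACG GAT — no ATG→stop ORF.
Forward-strand max 18 nt; reverse-strand max 12 nt. The forward strand has the longer ORF.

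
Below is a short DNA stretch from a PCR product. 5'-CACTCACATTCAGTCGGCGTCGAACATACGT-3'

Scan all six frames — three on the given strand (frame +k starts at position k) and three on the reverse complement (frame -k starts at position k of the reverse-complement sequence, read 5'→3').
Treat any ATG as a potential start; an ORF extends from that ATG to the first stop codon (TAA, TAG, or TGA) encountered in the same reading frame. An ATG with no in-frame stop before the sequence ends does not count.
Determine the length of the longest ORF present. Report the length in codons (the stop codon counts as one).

6

Reverse complement (5'→3'): ACGTATGTTCGACGCCGACTGAATGTGAGTG
Frame +1: CAC TCA CAT TCA GTC GGC GTC GAA CAT ACG — no ATG→stop ORF.
Frame +2: ACT CAC ATT CAG TCG GCG TCG AAC ATA CGT — no ATG→stop ORF.
Frame +3: CTC ACA TTC AGT CGG CGT CGA ACA TAC — no ATG→stop ORF.
Frame -1: ACG TAT GTT CGA CGC CGA CTG AAT GTG AGT — no ATG→stop ORF.
Frame -2: CGT ATG TTC GAC GCC GAC TGA ATG TGA GTG — ATG at 5, stop TGA at 20 → 18 nt; ATG at 23, stop TGA at 26 → 6 nt.
Frame -3: GTA TGT TCG ACG CCG ACT GAA TGT GAG — no ATG→stop ORF.
Longest: frame -2, positions 5–22, 18 nt = 6 codons = 5 aa. → 6 codons.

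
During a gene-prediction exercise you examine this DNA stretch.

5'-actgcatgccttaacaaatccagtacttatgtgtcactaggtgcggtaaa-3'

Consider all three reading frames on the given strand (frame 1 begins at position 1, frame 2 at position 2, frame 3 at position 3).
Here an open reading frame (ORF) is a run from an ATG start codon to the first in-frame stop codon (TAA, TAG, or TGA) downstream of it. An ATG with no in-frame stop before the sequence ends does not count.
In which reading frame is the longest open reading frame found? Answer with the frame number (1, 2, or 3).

Frame 1: ACT GCA TGC CTT AAC AAA TCC AGT ACT TAT GTG TCA CTA GGT GCG GTA — no ATG→stop ORF.
Frame 2: CTG CAT GCC TTA ACA AAT CCA GTA CTT ATG TGT CAC TAG GTG CGG TAA — ATG at 29, stop TAG at 38 → 12 nt.
Frame 3: TGC ATG CCT TAA CAA ATC CAG TAC TTA TGT GTC ACT AGG TGC GGT AAA — ATG at 6, stop TAA at 12 → 9 nt.
Longest ORF is 12 nt in frame 2 (positions 29–40).

2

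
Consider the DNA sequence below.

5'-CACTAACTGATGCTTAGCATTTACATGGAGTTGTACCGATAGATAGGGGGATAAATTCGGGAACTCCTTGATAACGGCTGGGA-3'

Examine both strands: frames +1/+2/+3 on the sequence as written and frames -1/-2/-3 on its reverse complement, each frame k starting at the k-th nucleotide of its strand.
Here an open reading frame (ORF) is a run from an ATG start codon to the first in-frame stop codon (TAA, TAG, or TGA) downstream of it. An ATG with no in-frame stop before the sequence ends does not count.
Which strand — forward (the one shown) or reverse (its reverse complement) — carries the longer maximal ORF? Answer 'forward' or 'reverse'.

Reverse complement (5'→3'): TCCCAGCCGTTATCAAGGAGTTCCCGAATTTATCCCCCTATCTATCGGTACAACTCCATGTAAATGCTAAGCATCAGTTAGTG
Frame +1: CAC TAA CTG ATG CTT AGC ATT TAC ATG GAG TTG TAC CGA TAG ATA GGG GGA TAA ATT CGG GAA CTC CTT GAT AAC GGC TGG — ATG at 10, stop TAG at 40 → 33 nt; ATG at 25, stop TAG at 40 → 18 nt.
Frame +2: ACT AAC TGA TGC TTA GCA TTT ACA TGG AGT TGT ACC GAT AGA TAG GGG GAT AAA TTC GGG AAC TCC TTG ATA ACG GCT GGG — no ATG→stop ORF.
Frame +3: CTA ACT GAT GCT TAG CAT TTA CAT GGA GTT GTA CCG ATA GAT AGG GGG ATA AAT TCG GGA ACT CCT TGA TAA CGG CTG GGA — no ATG→stop ORF.
Frame -1: TCC CAG CCG TTA TCA AGG AGT TCC CGA ATT TAT CCC CCT ATC TAT CGG TAC AAC TCC ATG TAA ATG CTA AGC ATC AGT TAG — ATG at 58, stop TAA at 61 → 6 nt; ATG at 64, stop TAG at 79 → 18 nt.
Frame -2: CCC AGC CGT TAT CAA GGA GTT CCC GAA TTT ATC CCC CTA TCT ATC GGT ACA ACT CCA TGT AAA TGC TAA GCA TCA GTT AGT — no ATG→stop ORF.
Frame -3: CCA GCC GTT ATC AAG GAG TTC CCG AAT TTA TCC CCC TAT CTA TCG GTA CAA CTC CAT GTA AAT GCT AAG CAT CAG TTA GTG — no ATG→stop ORF.
Forward-strand max 33 nt; reverse-strand max 18 nt. The forward strand has the longer ORF.

forward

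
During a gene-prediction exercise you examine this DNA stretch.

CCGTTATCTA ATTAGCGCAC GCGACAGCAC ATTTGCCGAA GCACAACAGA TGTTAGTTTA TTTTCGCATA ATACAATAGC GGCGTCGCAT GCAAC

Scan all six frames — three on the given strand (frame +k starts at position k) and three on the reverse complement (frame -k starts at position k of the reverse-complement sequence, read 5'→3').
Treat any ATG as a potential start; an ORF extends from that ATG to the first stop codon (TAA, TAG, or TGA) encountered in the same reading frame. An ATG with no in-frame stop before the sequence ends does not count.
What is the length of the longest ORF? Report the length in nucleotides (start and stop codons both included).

33

Reverse complement (5'→3'): GTTGCATGCGACGCCGCTATTGTATTATGCGAAAATAAACTAACATCTGTTGTGCTTCGGCAAATGTGCTGTCGCGTGCGCTAATTAGATAACGG
Frame +1: CCG TTA TCT AAT TAG CGC ACG CGA CAG CAC ATT TGC CGA AGC ACA ACA GAT GTT AGT TTA TTT TCG CAT AAT ACA ATA GCG GCG TCG CAT GCA — no ATG→stop ORF.
Frame +2: CGT TAT CTA ATT AGC GCA CGC GAC AGC ACA TTT GCC GAA GCA CAA CAG ATG TTA GTT TAT TTT CGC ATA ATA CAA TAG CGG CGT CGC ATG CAA — ATG at 50, stop TAG at 77 → 30 nt.
Frame +3: GTT ATC TAA TTA GCG CAC GCG ACA GCA CAT TTG CCG AAG CAC AAC AGA TGT TAG TTT ATT TTC GCA TAA TAC AAT AGC GGC GTC GCA TGC AAC — no ATG→stop ORF.
Frame -1: GTT GCA TGC GAC GCC GCT ATT GTA TTA TGC GAA AAT AAA CTA ACA TCT GTT GTG CTT CGG CAA ATG TGC TGT CGC GTG CGC TAA TTA GAT AAC — ATG at 64, stop TAA at 82 → 21 nt.
Frame -2: TTG CAT GCG ACG CCG CTA TTG TAT TAT GCG AAA ATA AAC TAA CAT CTG TTG TGC TTC GGC AAA TGT GCT GTC GCG TGC GCT AAT TAG ATA ACG — no ATG→stop ORF.
Frame -3: TGC ATG CGA CGC CGC TAT TGT ATT ATG CGA AAA TAA ACT AAC ATC TGT TGT GCT TCG GCA AAT GTG CTG TCG CGT GCG CTA ATT AGA TAA CGG — ATG at 6, stop TAA at 36 → 33 nt; ATG at 27, stop TAA at 36 → 12 nt.
Longest: frame -3, positions 6–38, 33 nt = 11 codons = 10 aa. → 33 nucleotides.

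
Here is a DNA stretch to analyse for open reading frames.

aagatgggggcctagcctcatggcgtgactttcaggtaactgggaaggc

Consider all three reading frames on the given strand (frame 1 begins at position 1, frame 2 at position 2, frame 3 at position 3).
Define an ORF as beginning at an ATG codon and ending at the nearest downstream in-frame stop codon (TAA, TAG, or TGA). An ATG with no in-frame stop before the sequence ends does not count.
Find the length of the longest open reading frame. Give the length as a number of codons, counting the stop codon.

4

Frame 1: AAG ATG GGG GCC TAG CCT CAT GGC GTG ACT TTC AGG TAA CTG GGA AGG — ATG at 4, stop TAG at 13 → 12 nt.
Frame 2: AGA TGG GGG CCT AGC CTC ATG GCG TGA CTT TCA GGT AAC TGG GAA GGC — ATG at 20, stop TGA at 26 → 9 nt.
Frame 3: GAT GGG GGC CTA GCC TCA TGG CGT GAC TTT CAG GTA ACT GGG AAG — no ATG→stop ORF.
Longest: frame 1, positions 4–15, 12 nt = 4 codons = 3 aa. → 4 codons.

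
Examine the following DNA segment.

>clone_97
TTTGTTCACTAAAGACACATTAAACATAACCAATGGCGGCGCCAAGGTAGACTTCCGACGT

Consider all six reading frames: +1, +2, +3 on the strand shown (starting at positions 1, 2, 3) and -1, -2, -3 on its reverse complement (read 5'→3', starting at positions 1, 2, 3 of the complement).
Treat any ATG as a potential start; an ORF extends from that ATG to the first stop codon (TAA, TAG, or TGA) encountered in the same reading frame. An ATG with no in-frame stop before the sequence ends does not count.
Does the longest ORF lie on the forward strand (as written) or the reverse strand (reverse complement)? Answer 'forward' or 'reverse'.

forward

Reverse complement (5'→3'): ACGTCGGAAGTCTACCTTGGCGCCGCCATTGGTTATGTTTAATGTGTCTTTAGTGAACAAA
Frame +1: TTT GTT CAC TAA AGA CAC ATT AAA CAT AAC CAA TGG CGG CGC CAA GGT AGA CTT CCG ACG — no ATG→stop ORF.
Frame +2: TTG TTC ACT AAA GAC ACA TTA AAC ATA ACC AAT GGC GGC GCC AAG GTA GAC TTC CGA CGT — no ATG→stop ORF.
Frame +3: TGT TCA CTA AAG ACA CAT TAA ACA TAA CCA ATG GCG GCG CCA AGG TAG ACT TCC GAC — ATG at 33, stop TAG at 48 → 18 nt.
Frame -1: ACG TCG GAA GTC TAC CTT GGC GCC GCC ATT GGT TAT GTT TAA TGT GTC TTT AGT GAA CAA — no ATG→stop ORF.
Frame -2: CGT CGG AAG TCT ACC TTG GCG CCG CCA TTG GTT ATG TTT AAT GTG TCT TTA GTG AAC AAA — no ATG→stop ORF.
Frame -3: GTC GGA AGT CTA CCT TGG CGC CGC CAT TGG TTA TGT TTA ATG TGT CTT TAG TGA ACA — ATG at 42, stop TAG at 51 → 12 nt.
Forward-strand max 18 nt; reverse-strand max 12 nt. The forward strand has the longer ORF.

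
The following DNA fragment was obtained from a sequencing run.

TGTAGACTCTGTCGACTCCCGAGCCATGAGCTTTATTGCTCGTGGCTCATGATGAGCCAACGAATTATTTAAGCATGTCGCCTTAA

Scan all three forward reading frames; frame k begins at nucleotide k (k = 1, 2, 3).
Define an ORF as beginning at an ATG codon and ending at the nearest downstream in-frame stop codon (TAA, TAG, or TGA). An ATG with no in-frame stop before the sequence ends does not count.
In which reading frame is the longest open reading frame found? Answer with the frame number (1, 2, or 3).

Frame 1: TGT AGA CTC TGT CGA CTC CCG AGC CAT GAG CTT TAT TGC TCG TGG CTC ATG ATG AGC CAA CGA ATT ATT TAA GCA TGT CGC CTT — ATG at 49, stop TAA at 70 → 24 nt; ATG at 52, stop TAA at 70 → 21 nt.
Frame 2: GTA GAC TCT GTC GAC TCC CGA GCC ATG AGC TTT ATT GCT CGT GGC TCA TGA TGA GCC AAC GAA TTA TTT AAG CAT GTC GCC TTA — ATG at 26, stop TGA at 50 → 27 nt.
Frame 3: TAG ACT CTG TCG ACT CCC GAG CCA TGA GCT TTA TTG CTC GTG GCT CAT GAT GAG CCA ACG AAT TAT TTA AGC ATG TCG CCT TAA — ATG at 75, stop TAA at 84 → 12 nt.
Longest ORF is 27 nt in frame 2 (positions 26–52).

2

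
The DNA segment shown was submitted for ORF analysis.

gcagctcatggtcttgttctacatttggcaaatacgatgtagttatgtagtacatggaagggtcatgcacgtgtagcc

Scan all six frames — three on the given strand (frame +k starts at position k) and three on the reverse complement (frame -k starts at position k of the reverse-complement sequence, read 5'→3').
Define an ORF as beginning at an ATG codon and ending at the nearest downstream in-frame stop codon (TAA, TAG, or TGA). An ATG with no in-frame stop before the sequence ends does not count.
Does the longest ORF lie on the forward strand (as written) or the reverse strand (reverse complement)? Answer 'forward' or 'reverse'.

forward

Reverse complement (5'→3'): GGCTACACGTGCATGACCCTTCCATGTACTACATAACTACATCGTATTTGCCAAATGTAGAACAAGACCATGAGCTGC
Frame +1: GCA GCT CAT GGT CTT GTT CTA CAT TTG GCA AAT ACG ATG TAG TTA TGT AGT ACA TGG AAG GGT CAT GCA CGT GTA GCC — ATG at 37, stop TAG at 40 → 6 nt.
Frame +2: CAG CTC ATG GTC TTG TTC TAC ATT TGG CAA ATA CGA TGT AGT TAT GTA GTA CAT GGA AGG GTC ATG CAC GTG TAG — ATG at 8, stop TAG at 74 → 69 nt; ATG at 65, stop TAG at 74 → 12 nt.
Frame +3: AGC TCA TGG TCT TGT TCT ACA TTT GGC AAA TAC GAT GTA GTT ATG TAG TAC ATG GAA GGG TCA TGC ACG TGT AGC — ATG at 45, stop TAG at 48 → 6 nt.
Frame -1: GGC TAC ACG TGC ATG ACC CTT CCA TGT ACT ACA TAA CTA CAT CGT ATT TGC CAA ATG TAG AAC AAG ACC ATG AGC TGC — ATG at 13, stop TAA at 34 → 24 nt; ATG at 55, stop TAG at 58 → 6 nt.
Frame -2: GCT ACA CGT GCA TGA CCC TTC CAT GTA CTA CAT AAC TAC ATC GTA TTT GCC AAA TGT AGA ACA AGA CCA TGA GCT — no ATG→stop ORF.
Frame -3: CTA CAC GTG CAT GAC CCT TCC ATG TAC TAC ATA ACT ACA TCG TAT TTG CCA AAT GTA GAA CAA GAC CAT GAG CTG — no ATG→stop ORF.
Forward-strand max 69 nt; reverse-strand max 24 nt. The forward strand has the longer ORF.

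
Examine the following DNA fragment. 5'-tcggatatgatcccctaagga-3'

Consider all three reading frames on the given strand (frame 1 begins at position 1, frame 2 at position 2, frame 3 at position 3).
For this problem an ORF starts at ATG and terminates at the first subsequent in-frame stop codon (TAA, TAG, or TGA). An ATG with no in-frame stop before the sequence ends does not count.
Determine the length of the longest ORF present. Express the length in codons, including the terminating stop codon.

4

Frame 1: TCG GAT ATG ATC CCC TAA GGA — ATG at 7, stop TAA at 16 → 12 nt.
Frame 2: CGG ATA TGA TCC CCT AAG — no ATG→stop ORF.
Frame 3: GGA TAT GAT CCC CTA AGG — no ATG→stop ORF.
Longest: frame 1, positions 7–18, 12 nt = 4 codons = 3 aa. → 4 codons.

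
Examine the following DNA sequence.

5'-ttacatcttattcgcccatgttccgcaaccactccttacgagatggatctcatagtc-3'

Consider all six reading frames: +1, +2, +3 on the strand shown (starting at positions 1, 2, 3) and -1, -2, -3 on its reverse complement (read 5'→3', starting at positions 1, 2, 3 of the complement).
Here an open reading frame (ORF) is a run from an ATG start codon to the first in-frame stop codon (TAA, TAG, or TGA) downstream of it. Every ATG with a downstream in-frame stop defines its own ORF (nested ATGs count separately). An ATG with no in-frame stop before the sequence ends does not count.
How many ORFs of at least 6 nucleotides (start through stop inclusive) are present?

Reverse complement (5'→3'): GACTATGAGATCCATCTCGTAAGGAGTGGTTGCGGAACATGGGCGAATAAGATGTAA
Frame +1: TTA CAT CTT ATT CGC CCA TGT TCC GCA ACC ACT CCT TAC GAG ATG GAT CTC ATA GTC — no ATG→stop ORF.
Frame +2: TAC ATC TTA TTC GCC CAT GTT CCG CAA CCA CTC CTT ACG AGA TGG ATC TCA TAG — no ATG→stop ORF.
Frame +3: ACA TCT TAT TCG CCC ATG TTC CGC AAC CAC TCC TTA CGA GAT GGA TCT CAT AGT — no ATG→stop ORF.
Frame -1: GAC TAT GAG ATC CAT CTC GTA AGG AGT GGT TGC GGA ACA TGG GCG AAT AAG ATG TAA — ATG at 52, stop TAA at 55 → 6 nt.
Frame -2: ACT ATG AGA TCC ATC TCG TAA GGA GTG GTT GCG GAA CAT GGG CGA ATA AGA TGT — ATG at 5, stop TAA at 20 → 18 nt.
Frame -3: CTA TGA GAT CCA TCT CGT AAG GAG TGG TTG CGG AAC ATG GGC GAA TAA GAT GTA — ATG at 39, stop TAA at 48 → 12 nt.
ORFs ≥ 6 nucleotides: frame -1 52–57 (6 nucleotides), frame -2 5–22 (18 nucleotides), frame -3 39–50 (12 nucleotides). Count = 3.

3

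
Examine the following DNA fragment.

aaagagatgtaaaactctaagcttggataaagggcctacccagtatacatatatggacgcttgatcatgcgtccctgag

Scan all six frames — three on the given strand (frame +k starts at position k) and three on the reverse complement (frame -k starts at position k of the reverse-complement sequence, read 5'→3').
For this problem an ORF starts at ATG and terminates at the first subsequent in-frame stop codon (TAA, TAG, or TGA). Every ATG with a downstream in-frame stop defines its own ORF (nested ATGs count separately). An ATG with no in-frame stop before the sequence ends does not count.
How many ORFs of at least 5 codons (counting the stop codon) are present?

2

Reverse complement (5'→3'): CTCAGGGACGCATGATCAAGCGTCCATATATGTATACTGGGTAGGCCCTTTATCCAAGCTTAGAGTTTTACATCTCTTT
Frame +1: AAA GAG ATG TAA AAC TCT AAG CTT GGA TAA AGG GCC TAC CCA GTA TAC ATA TAT GGA CGC TTG ATC ATG CGT CCC TGA — ATG at 7, stop TAA at 10 → 6 nt; ATG at 67, stop TGA at 76 → 12 nt.
Frame +2: AAG AGA TGT AAA ACT CTA AGC TTG GAT AAA GGG CCT ACC CAG TAT ACA TAT ATG GAC GCT TGA TCA TGC GTC CCT GAG — ATG at 53, stop TGA at 62 → 12 nt.
Frame +3: AGA GAT GTA AAA CTC TAA GCT TGG ATA AAG GGC CTA CCC AGT ATA CAT ATA TGG ACG CTT GAT CAT GCG TCC CTG — no ATG→stop ORF.
Frame -1: CTC AGG GAC GCA TGA TCA AGC GTC CAT ATA TGT ATA CTG GGT AGG CCC TTT ATC CAA GCT TAG AGT TTT ACA TCT CTT — no ATG→stop ORF.
Frame -2: TCA GGG ACG CAT GAT CAA GCG TCC ATA TAT GTA TAC TGG GTA GGC CCT TTA TCC AAG CTT AGA GTT TTA CAT CTC TTT — no ATG→stop ORF.
Frame -3: CAG GGA CGC ATG ATC AAG CGT CCA TAT ATG TAT ACT GGG TAG GCC CTT TAT CCA AGC TTA GAG TTT TAC ATC TCT — ATG at 12, stop TAG at 42 → 33 nt; ATG at 30, stop TAG at 42 → 15 nt.
ORFs ≥ 5 codons: frame -3 12–44 (11 codons), frame -3 30–44 (5 codons). Count = 2.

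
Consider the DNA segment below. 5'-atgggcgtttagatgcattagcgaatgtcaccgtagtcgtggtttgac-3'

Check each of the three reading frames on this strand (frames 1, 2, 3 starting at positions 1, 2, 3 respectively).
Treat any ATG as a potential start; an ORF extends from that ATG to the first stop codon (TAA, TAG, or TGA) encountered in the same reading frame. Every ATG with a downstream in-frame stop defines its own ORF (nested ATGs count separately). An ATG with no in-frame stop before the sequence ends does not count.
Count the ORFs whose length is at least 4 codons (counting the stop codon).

Frame 1: ATG GGC GTT TAG ATG CAT TAG CGA ATG TCA CCG TAG TCG TGG TTT GAC — ATG at 1, stop TAG at 10 → 12 nt; ATG at 13, stop TAG at 19 → 9 nt; ATG at 25, stop TAG at 34 → 12 nt.
Frame 2: TGG GCG TTT AGA TGC ATT AGC GAA TGT CAC CGT AGT CGT GGT TTG — no ATG→stop ORF.
Frame 3: GGG CGT TTA GAT GCA TTA GCG AAT GTC ACC GTA GTC GTG GTT TGA — no ATG→stop ORF.
ORFs ≥ 4 codons: frame 1 1–12 (4 codons), frame 1 25–36 (4 codons). Count = 2.

2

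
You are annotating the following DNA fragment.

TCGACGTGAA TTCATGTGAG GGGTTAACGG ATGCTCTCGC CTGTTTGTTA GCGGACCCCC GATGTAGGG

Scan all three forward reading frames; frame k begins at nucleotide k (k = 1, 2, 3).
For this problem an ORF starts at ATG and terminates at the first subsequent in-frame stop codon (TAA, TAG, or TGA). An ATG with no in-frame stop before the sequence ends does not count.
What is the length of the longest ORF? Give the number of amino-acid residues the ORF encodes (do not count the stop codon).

Frame 1: TCG ACG TGA ATT CAT GTG AGG GGT TAA CGG ATG CTC TCG CCT GTT TGT TAG CGG ACC CCC GAT GTA GGG — ATG at 31, stop TAG at 49 → 21 nt.
Frame 2: CGA CGT GAA TTC ATG TGA GGG GTT AAC GGA TGC TCT CGC CTG TTT GTT AGC GGA CCC CCG ATG TAG — ATG at 14, stop TGA at 17 → 6 nt; ATG at 62, stop TAG at 65 → 6 nt.
Frame 3: GAC GTG AAT TCA TGT GAG GGG TTA ACG GAT GCT CTC GCC TGT TTG TTA GCG GAC CCC CGA TGT AGG — no ATG→stop ORF.
Longest: frame 1, positions 31–51, 21 nt = 7 codons = 6 aa. → 6 amino acids.

6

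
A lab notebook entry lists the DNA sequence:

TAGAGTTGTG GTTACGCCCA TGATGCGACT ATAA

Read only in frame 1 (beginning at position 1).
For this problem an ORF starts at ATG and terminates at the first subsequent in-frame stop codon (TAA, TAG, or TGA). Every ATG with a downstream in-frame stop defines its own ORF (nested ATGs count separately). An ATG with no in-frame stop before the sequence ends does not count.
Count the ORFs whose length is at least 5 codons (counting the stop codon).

Frame 1: TAG AGT TGT GGT TAC GCC CAT GAT GCG ACT ATA — no ATG→stop ORF.
No ORF reaches 5 codons. Count = 0.

0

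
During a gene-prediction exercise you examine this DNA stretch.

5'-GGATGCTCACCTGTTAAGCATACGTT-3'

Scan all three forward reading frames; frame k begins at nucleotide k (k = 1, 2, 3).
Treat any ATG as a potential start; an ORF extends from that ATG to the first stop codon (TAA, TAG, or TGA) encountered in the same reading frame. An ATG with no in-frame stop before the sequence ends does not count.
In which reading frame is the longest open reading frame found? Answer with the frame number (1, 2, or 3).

3

Frame 1: GGA TGC TCA CCT GTT AAG CAT ACG — no ATG→stop ORF.
Frame 2: GAT GCT CAC CTG TTA AGC ATA CGT — no ATG→stop ORF.
Frame 3: ATG CTC ACC TGT TAA GCA TAC GTT — ATG at 3, stop TAA at 15 → 15 nt.
Longest ORF is 15 nt in frame 3 (positions 3–17).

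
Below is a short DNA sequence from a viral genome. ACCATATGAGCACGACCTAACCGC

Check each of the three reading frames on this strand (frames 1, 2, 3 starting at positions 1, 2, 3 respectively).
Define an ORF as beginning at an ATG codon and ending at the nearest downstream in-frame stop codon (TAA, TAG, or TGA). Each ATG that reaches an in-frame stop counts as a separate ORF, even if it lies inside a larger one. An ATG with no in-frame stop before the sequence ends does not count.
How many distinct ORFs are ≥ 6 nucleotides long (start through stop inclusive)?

1

Frame 1: ACC ATA TGA GCA CGA CCT AAC CGC — no ATG→stop ORF.
Frame 2: CCA TAT GAG CAC GAC CTA ACC — no ATG→stop ORF.
Frame 3: CAT ATG AGC ACG ACC TAA CCG — ATG at 6, stop TAA at 18 → 15 nt.
ORFs ≥ 6 nucleotides: frame 3 6–20 (15 nucleotides). Count = 1.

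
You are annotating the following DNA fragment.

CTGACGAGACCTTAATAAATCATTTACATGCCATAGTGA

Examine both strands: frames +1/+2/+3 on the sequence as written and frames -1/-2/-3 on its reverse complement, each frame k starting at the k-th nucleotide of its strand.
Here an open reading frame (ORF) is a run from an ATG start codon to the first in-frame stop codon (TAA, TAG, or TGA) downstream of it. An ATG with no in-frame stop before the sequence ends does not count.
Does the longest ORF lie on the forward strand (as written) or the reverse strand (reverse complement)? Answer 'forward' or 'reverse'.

Reverse complement (5'→3'): TCACTATGGCATGTAAATGATTTATTAAGGTCTCGTCAG
Frame +1: CTG ACG AGA CCT TAA TAA ATC ATT TAC ATG CCA TAG TGA — ATG at 28, stop TAG at 34 → 9 nt.
Frame +2: TGA CGA GAC CTT AAT AAA TCA TTT ACA TGC CAT AGT — no ATG→stop ORF.
Frame +3: GAC GAG ACC TTA ATA AAT CAT TTA CAT GCC ATA GTG — no ATG→stop ORF.
Frame -1: TCA CTA TGG CAT GTA AAT GAT TTA TTA AGG TCT CGT CAG — no ATG→stop ORF.
Frame -2: CAC TAT GGC ATG TAA ATG ATT TAT TAA GGT CTC GTC — ATG at 11, stop TAA at 14 → 6 nt; ATG at 17, stop TAA at 26 → 12 nt.
Frame -3: ACT ATG GCA TGT AAA TGA TTT ATT AAG GTC TCG TCA — ATG at 6, stop TGA at 18 → 15 nt.
Forward-strand max 9 nt; reverse-strand max 15 nt. The reverse strand has the longer ORF.

reverse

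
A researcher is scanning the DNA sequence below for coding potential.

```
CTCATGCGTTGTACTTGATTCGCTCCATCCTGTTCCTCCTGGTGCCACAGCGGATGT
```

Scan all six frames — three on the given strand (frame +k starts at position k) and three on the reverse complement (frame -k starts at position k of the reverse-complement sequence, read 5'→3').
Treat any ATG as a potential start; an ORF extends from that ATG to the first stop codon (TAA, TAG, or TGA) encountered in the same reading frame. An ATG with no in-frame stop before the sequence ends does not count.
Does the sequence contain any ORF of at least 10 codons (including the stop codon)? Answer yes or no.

Reverse complement (5'→3'): ACATCCGCTGTGGCACCAGGAGGAACAGGATGGAGCGAATCAAGTACAACGCATGAG
Frame +1: CTC ATG CGT TGT ACT TGA TTC GCT CCA TCC TGT TCC TCC TGG TGC CAC AGC GGA TGT — ATG at 4, stop TGA at 16 → 15 nt.
Frame +2: TCA TGC GTT GTA CTT GAT TCG CTC CAT CCT GTT CCT CCT GGT GCC ACA GCG GAT — no ATG→stop ORF.
Frame +3: CAT GCG TTG TAC TTG ATT CGC TCC ATC CTG TTC CTC CTG GTG CCA CAG CGG ATG — no ATG→stop ORF.
Frame -1: ACA TCC GCT GTG GCA CCA GGA GGA ACA GGA TGG AGC GAA TCA AGT ACA ACG CAT GAG — no ATG→stop ORF.
Frame -2: CAT CCG CTG TGG CAC CAG GAG GAA CAG GAT GGA GCG AAT CAA GTA CAA CGC ATG — no ATG→stop ORF.
Frame -3: ATC CGC TGT GGC ACC AGG AGG AAC AGG ATG GAG CGA ATC AAG TAC AAC GCA TGA — ATG at 30, stop TGA at 54 → 27 nt.
Largest ORF found is 9 codons < 10, so no.

no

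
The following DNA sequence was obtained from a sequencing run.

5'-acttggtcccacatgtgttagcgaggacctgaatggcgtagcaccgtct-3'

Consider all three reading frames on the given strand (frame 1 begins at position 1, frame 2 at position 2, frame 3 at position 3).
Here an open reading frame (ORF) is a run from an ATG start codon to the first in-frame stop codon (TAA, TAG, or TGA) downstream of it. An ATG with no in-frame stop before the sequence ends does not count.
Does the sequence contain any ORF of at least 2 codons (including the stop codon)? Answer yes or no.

yes

Frame 1: ACT TGG TCC CAC ATG TGT TAG CGA GGA CCT GAA TGG CGT AGC ACC GTC — ATG at 13, stop TAG at 19 → 9 nt.
Frame 2: CTT GGT CCC ACA TGT GTT AGC GAG GAC CTG AAT GGC GTA GCA CCG TCT — no ATG→stop ORF.
Frame 3: TTG GTC CCA CAT GTG TTA GCG AGG ACC TGA ATG GCG TAG CAC CGT — ATG at 33, stop TAG at 39 → 9 nt.
Frame 1 has an ORF of 3 codons (positions 13–21) ≥ 2, so yes.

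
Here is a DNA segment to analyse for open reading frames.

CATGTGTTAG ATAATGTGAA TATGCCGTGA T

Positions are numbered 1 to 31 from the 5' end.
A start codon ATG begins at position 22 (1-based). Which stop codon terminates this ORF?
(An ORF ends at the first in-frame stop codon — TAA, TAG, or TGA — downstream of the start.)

TGA

Codons from position 22: ATG (22–24), CCG (25–27), TGA (28–30).
The first in-frame stop codon is TGA.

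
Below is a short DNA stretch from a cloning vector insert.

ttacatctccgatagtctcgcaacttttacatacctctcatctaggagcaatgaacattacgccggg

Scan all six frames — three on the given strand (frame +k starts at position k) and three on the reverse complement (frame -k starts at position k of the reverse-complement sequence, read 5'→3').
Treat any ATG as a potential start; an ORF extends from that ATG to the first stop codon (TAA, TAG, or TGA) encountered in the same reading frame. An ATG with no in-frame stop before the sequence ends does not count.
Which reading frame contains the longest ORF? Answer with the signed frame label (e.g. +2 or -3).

-1

Reverse complement (5'→3'): CCCGGCGTAATGTTCATTGCTCCTAGATGAGAGGTATGTAAAAGTTGCGAGACTATCGGAGATGTAA
Frame +1: TTA CAT CTC CGA TAG TCT CGC AAC TTT TAC ATA CCT CTC ATC TAG GAG CAA TGA ACA TTA CGC CGG — no ATG→stop ORF.
Frame +2: TAC ATC TCC GAT AGT CTC GCA ACT TTT ACA TAC CTC TCA TCT AGG AGC AAT GAA CAT TAC GCC GGG — no ATG→stop ORF.
Frame +3: ACA TCT CCG ATA GTC TCG CAA CTT TTA CAT ACC TCT CAT CTA GGA GCA ATG AAC ATT ACG CCG — no ATG→stop ORF.
Frame -1: CCC GGC GTA ATG TTC ATT GCT CCT AGA TGA GAG GTA TGT AAA AGT TGC GAG ACT ATC GGA GAT GTA — ATG at 10, stop TGA at 28 → 21 nt.
Frame -2: CCG GCG TAA TGT TCA TTG CTC CTA GAT GAG AGG TAT GTA AAA GTT GCG AGA CTA TCG GAG ATG TAA — ATG at 62, stop TAA at 65 → 6 nt.
Frame -3: CGG CGT AAT GTT CAT TGC TCC TAG ATG AGA GGT ATG TAA AAG TTG CGA GAC TAT CGG AGA TGT — ATG at 27, stop TAA at 39 → 15 nt; ATG at 36, stop TAA at 39 → 6 nt.
Longest ORF is 21 nt in frame -1 (positions 10–30).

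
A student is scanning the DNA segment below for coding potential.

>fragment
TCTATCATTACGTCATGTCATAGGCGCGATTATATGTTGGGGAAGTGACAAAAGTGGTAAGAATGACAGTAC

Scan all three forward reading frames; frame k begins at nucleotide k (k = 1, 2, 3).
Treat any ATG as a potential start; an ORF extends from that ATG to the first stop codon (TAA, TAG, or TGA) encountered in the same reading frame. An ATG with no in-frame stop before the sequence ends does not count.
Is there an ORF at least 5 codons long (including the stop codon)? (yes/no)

Frame 1: TCT ATC ATT ACG TCA TGT CAT AGG CGC GAT TAT ATG TTG GGG AAG TGA CAA AAG TGG TAA GAA TGA CAG TAC — ATG at 34, stop TGA at 46 → 15 nt.
Frame 2: CTA TCA TTA CGT CAT GTC ATA GGC GCG ATT ATA TGT TGG GGA AGT GAC AAA AGT GGT AAG AAT GAC AGT — no ATG→stop ORF.
Frame 3: TAT CAT TAC GTC ATG TCA TAG GCG CGA TTA TAT GTT GGG GAA GTG ACA AAA GTG GTA AGA ATG ACA GTA — ATG at 15, stop TAG at 21 → 9 nt.
Frame 1 has an ORF of 5 codons (positions 34–48) ≥ 5, so yes.

yes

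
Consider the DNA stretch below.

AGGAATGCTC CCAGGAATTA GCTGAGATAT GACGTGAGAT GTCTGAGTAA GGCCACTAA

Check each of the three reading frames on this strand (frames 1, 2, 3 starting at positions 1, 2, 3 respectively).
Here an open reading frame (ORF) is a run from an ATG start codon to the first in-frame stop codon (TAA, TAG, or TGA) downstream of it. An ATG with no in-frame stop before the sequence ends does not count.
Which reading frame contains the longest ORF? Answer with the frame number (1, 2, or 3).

2

Frame 1: AGG AAT GCT CCC AGG AAT TAG CTG AGA TAT GAC GTG AGA TGT CTG AGT AAG GCC ACT — no ATG→stop ORF.
Frame 2: GGA ATG CTC CCA GGA ATT AGC TGA GAT ATG ACG TGA GAT GTC TGA GTA AGG CCA CTA — ATG at 5, stop TGA at 23 → 21 nt; ATG at 29, stop TGA at 35 → 9 nt.
Frame 3: GAA TGC TCC CAG GAA TTA GCT GAG ATA TGA CGT GAG ATG TCT GAG TAA GGC CAC TAA — ATG at 39, stop TAA at 48 → 12 nt.
Longest ORF is 21 nt in frame 2 (positions 5–25).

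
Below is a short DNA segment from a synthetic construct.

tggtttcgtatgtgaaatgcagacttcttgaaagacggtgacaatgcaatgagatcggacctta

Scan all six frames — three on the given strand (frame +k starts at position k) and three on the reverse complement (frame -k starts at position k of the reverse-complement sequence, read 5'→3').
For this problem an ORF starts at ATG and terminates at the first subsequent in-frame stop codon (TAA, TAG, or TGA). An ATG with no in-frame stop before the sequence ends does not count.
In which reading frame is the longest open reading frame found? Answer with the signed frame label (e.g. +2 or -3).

+2

Reverse complement (5'→3'): TAAGGTCCGATCTCATTGCATTGTCACCGTCTTTCAAGAAGTCTGCATTTCACATACGAAACCA
Frame +1: TGG TTT CGT ATG TGA AAT GCA GAC TTC TTG AAA GAC GGT GAC AAT GCA ATG AGA TCG GAC CTT — ATG at 10, stop TGA at 13 → 6 nt.
Frame +2: GGT TTC GTA TGT GAA ATG CAG ACT TCT TGA AAG ACG GTG ACA ATG CAA TGA GAT CGG ACC TTA — ATG at 17, stop TGA at 29 → 15 nt; ATG at 44, stop TGA at 50 → 9 nt.
Frame +3: GTT TCG TAT GTG AAA TGC AGA CTT CTT GAA AGA CGG TGA CAA TGC AAT GAG ATC GGA CCT — no ATG→stop ORF.
Frame -1: TAA GGT CCG ATC TCA TTG CAT TGT CAC CGT CTT TCA AGA AGT CTG CAT TTC ACA TAC GAA ACC — no ATG→stop ORF.
Frame -2: AAG GTC CGA TCT CAT TGC ATT GTC ACC GTC TTT CAA GAA GTC TGC ATT TCA CAT ACG AAA CCA — no ATG→stop ORF.
Frame -3: AGG TCC GAT CTC ATT GCA TTG TCA CCG TCT TTC AAG AAG TCT GCA TTT CAC ATA CGA AAC — no ATG→stop ORF.
Longest ORF is 15 nt in frame +2 (positions 17–31).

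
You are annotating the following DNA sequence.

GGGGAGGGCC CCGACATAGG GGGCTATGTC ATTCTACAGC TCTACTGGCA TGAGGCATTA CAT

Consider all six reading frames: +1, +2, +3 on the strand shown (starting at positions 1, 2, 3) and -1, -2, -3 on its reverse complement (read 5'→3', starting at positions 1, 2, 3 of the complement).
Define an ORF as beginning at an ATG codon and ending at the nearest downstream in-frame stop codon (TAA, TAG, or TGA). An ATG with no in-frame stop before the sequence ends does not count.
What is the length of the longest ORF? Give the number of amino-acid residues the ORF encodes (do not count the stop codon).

9

Reverse complement (5'→3'): ATGTAATGCCTCATGCCAGTAGAGCTGTAGAATGACATAGCCCCCTATGTCGGGGCCCTCCCC
Frame +1: GGG GAG GGC CCC GAC ATA GGG GGC TAT GTC ATT CTA CAG CTC TAC TGG CAT GAG GCA TTA CAT — no ATG→stop ORF.
Frame +2: GGG AGG GCC CCG ACA TAG GGG GCT ATG TCA TTC TAC AGC TCT ACT GGC ATG AGG CAT TAC — no ATG→stop ORF.
Frame +3: GGA GGG CCC CGA CAT AGG GGG CTA TGT CAT TCT ACA GCT CTA CTG GCA TGA GGC ATT ACA — no ATG→stop ORF.
Frame -1: ATG TAA TGC CTC ATG CCA GTA GAG CTG TAG AAT GAC ATA GCC CCC TAT GTC GGG GCC CTC CCC — ATG at 1, stop TAA at 4 → 6 nt; ATG at 13, stop TAG at 28 → 18 nt.
Frame -2: TGT AAT GCC TCA TGC CAG TAG AGC TGT AGA ATG ACA TAG CCC CCT ATG TCG GGG CCC TCC — ATG at 32, stop TAG at 38 → 9 nt.
Frame -3: GTA ATG CCT CAT GCC AGT AGA GCT GTA GAA TGA CAT AGC CCC CTA TGT CGG GGC CCT CCC — ATG at 6, stop TGA at 33 → 30 nt.
Longest: frame -3, positions 6–35, 30 nt = 10 codons = 9 aa. → 9 amino acids.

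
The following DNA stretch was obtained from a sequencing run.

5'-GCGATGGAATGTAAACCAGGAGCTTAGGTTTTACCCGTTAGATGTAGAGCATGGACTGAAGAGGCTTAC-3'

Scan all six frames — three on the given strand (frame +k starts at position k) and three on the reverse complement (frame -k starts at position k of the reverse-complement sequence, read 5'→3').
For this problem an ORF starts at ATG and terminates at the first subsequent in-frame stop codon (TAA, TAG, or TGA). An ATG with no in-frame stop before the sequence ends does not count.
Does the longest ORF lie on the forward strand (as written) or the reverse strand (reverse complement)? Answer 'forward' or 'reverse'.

forward

Reverse complement (5'→3'): GTAAGCCTCTTCAGTCCATGCTCTACATCTAACGGGTAAAACCTAAGCTCCTGGTTTACATTCCATCGC
Frame +1: GCG ATG GAA TGT AAA CCA GGA GCT TAG GTT TTA CCC GTT AGA TGT AGA GCA TGG ACT GAA GAG GCT TAC — ATG at 4, stop TAG at 25 → 24 nt.
Frame +2: CGA TGG AAT GTA AAC CAG GAG CTT AGG TTT TAC CCG TTA GAT GTA GAG CAT GGA CTG AAG AGG CTT — no ATG→stop ORF.
Frame +3: GAT GGA ATG TAA ACC AGG AGC TTA GGT TTT ACC CGT TAG ATG TAG AGC ATG GAC TGA AGA GGC TTA — ATG at 9, stop TAA at 12 → 6 nt; ATG at 42, stop TAG at 45 → 6 nt; ATG at 51, stop TGA at 57 → 9 nt.
Frame -1: GTA AGC CTC TTC AGT CCA TGC TCT ACA TCT AAC GGG TAA AAC CTA AGC TCC TGG TTT ACA TTC CAT CGC — no ATG→stop ORF.
Frame -2: TAA GCC TCT TCA GTC CAT GCT CTA CAT CTA ACG GGT AAA ACC TAA GCT CCT GGT TTA CAT TCC ATC — no ATG→stop ORF.
Frame -3: AAG CCT CTT CAG TCC ATG CTC TAC ATC TAA CGG GTA AAA CCT AAG CTC CTG GTT TAC ATT CCA TCG — ATG at 18, stop TAA at 30 → 15 nt.
Forward-strand max 24 nt; reverse-strand max 15 nt. The forward strand has the longer ORF.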